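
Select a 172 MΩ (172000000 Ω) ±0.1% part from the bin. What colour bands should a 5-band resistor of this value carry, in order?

172000000 Ω = 172 × 10^6.
1 → brown
7 → violet
2 → red
Multiplier 10^6 → blue.
±0.1% tolerance → violet.

brown, violet, red, blue, violet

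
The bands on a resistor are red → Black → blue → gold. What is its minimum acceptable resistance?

Red → 2 (first significant figure)
Black → 0 (second significant figure)
Blue → ×10^6 multiplier
Gold → ±5% tolerance
20 × 1000000 = 20000000 Ω
Minimum = 20000000 × (1 − 5/100) = 19000000 Ω.

19000000 Ω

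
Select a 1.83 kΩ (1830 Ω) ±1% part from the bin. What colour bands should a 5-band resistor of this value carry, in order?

brown, grey, orange, brown, brown

1830 Ω = 183 × 10^1.
1 → brown
8 → grey
3 → orange
Multiplier 10^1 → brown.
±1% tolerance → brown.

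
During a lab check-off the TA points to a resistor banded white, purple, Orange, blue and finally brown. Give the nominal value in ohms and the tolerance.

973000000 Ω ±1%

White → 9 (first significant figure)
Violet → 7 (second significant figure)
Orange → 3 (third significant figure)
Blue → ×10^6 multiplier
Brown → ±1% tolerance
973 × 1000000 = 973000000 Ω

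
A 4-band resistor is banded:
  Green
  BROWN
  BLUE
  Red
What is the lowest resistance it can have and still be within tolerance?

Green → 5 (first significant figure)
Brown → 1 (second significant figure)
Blue → ×10^6 multiplier
Red → ±2% tolerance
51 × 1000000 = 51000000 Ω
Lowest = 51000000 × (1 − 2/100) = 49980000 Ω.

49980000 Ω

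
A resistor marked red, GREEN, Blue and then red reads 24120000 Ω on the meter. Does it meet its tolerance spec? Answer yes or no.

Red → 2 (first significant figure)
Green → 5 (second significant figure)
Blue → ×10^6 multiplier
Red → ±2% tolerance
25 × 1000000 = 25000000 Ω
Allowed range: 24500000 Ω to 25500000 Ω.
24120000 Ω lies outside that range.

no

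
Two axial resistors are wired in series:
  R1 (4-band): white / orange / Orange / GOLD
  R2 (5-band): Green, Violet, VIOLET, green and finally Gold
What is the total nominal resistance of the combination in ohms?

R1: white, orange → 93; orange ×10^3 → 93000 Ω.
R2: green, violet, violet → 577; green ×10^5 → 57700000 Ω.
Series: 93000 + 57700000 = 57793000 Ω.

57793000 Ω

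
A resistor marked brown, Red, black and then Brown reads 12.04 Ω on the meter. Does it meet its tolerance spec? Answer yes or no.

yes

Brown → 1 (first significant figure)
Red → 2 (second significant figure)
Black → ×1 multiplier
Brown → ±1% tolerance
12 × 1 = 12 Ω
Allowed range: 11.88 Ω to 12.12 Ω.
12.04 Ω lies inside that range.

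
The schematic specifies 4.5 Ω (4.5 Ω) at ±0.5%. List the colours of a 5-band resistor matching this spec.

yellow, green, black, silver, green

4.5 Ω = 450 × 10^-2.
4 → yellow
5 → green
0 → black
Multiplier 10^-2 → silver.
±0.5% tolerance → green.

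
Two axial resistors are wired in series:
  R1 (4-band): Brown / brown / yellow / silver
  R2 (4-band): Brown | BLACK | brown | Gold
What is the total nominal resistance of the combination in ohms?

R1: brown, brown → 11; yellow ×10^4 → 110000 Ω.
R2: brown, black → 10; brown ×10 → 100 Ω.
Series: 110000 + 100 = 110100 Ω.

110100 Ω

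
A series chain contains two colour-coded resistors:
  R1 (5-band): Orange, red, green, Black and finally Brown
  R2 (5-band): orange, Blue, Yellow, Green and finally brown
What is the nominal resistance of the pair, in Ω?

R1: orange, red, green → 325; black ×1 → 325 Ω.
R2: orange, blue, yellow → 364; green ×10^5 → 36400000 Ω.
Series: 325 + 36400000 = 36400325 Ω.

36400325 Ω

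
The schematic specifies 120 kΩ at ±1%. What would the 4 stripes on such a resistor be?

brown, red, yellow, brown

120000 Ω = 12 × 10^4.
1 → brown
2 → red
Multiplier 10^4 → yellow.
±1% tolerance → brown.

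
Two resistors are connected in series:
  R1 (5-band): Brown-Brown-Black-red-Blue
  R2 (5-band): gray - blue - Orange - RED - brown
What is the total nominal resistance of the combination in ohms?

97300 Ω

R1: brown, brown, black → 110; red ×10^2 → 11000 Ω.
R2: grey, blue, orange → 863; red ×10^2 → 86300 Ω.
Series: 11000 + 86300 = 97300 Ω.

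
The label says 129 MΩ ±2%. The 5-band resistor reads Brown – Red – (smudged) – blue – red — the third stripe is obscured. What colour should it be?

white

129000000 Ω = 129 × 10^6.
The third band gives digit 9 of the significand, and 9 is white.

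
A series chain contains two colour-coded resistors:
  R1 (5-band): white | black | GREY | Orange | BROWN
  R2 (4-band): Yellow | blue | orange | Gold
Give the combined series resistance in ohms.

R1: white, black, grey → 908; orange ×10^3 → 908000 Ω.
R2: yellow, blue → 46; orange ×10^3 → 46000 Ω.
Series: 908000 + 46000 = 954000 Ω.

954000 Ω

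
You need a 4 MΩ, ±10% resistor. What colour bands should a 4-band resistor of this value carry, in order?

yellow, black, green, silver

4000000 Ω = 40 × 10^5.
4 → yellow
0 → black
Multiplier 10^5 → green.
±10% tolerance → silver.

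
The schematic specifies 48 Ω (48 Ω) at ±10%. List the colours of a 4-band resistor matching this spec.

48 Ω = 48 × 10^0.
4 → yellow
8 → grey
Multiplier 10^0 → black.
±10% tolerance → silver.

yellow, grey, black, silver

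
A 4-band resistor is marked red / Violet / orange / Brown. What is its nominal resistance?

Red → 2 (first significant figure)
Violet → 7 (second significant figure)
Orange → ×10^3 multiplier
27 × 1000 = 27000 Ω

27000 Ω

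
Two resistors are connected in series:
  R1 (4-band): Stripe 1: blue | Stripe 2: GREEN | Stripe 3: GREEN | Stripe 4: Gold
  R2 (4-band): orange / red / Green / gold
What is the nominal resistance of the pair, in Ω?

9700000 Ω

R1: blue, green → 65; green ×10^5 → 6500000 Ω.
R2: orange, red → 32; green ×10^5 → 3200000 Ω.
Series: 6500000 + 3200000 = 9700000 Ω.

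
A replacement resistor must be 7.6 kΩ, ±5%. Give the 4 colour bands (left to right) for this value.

7600 Ω = 76 × 10^2.
7 → violet
6 → blue
Multiplier 10^2 → red.
±5% tolerance → gold.

violet, blue, red, gold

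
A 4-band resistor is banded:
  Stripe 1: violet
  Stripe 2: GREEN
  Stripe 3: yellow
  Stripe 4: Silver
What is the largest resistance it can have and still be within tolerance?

Violet → 7 (first significant figure)
Green → 5 (second significant figure)
Yellow → ×10^4 multiplier
Silver → ±10% tolerance
75 × 10000 = 750000 Ω
Largest = 750000 × (1 + 10/100) = 825000 Ω.

825000 Ω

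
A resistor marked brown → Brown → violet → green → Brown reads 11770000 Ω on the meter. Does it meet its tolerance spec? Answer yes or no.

Brown → 1 (first significant figure)
Brown → 1 (second significant figure)
Violet → 7 (third significant figure)
Green → ×10^5 multiplier
Brown → ±1% tolerance
117 × 100000 = 11700000 Ω
Allowed range: 11583000 Ω to 11817000 Ω.
11770000 Ω lies inside that range.

yes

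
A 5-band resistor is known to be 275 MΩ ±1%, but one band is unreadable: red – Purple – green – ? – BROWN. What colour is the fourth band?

275000000 Ω = 275 × 10^6.
The fourth band is the multiplier, 10^6, which is blue.

blue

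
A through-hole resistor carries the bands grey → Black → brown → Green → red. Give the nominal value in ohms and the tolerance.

Grey → 8 (first significant figure)
Black → 0 (second significant figure)
Brown → 1 (third significant figure)
Green → ×10^5 multiplier
Red → ±2% tolerance
801 × 100000 = 80100000 Ω

80100000 Ω ±2%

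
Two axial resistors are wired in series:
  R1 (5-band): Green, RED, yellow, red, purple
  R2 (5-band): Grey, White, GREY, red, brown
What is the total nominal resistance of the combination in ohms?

R1: green, red, yellow → 524; red ×10^2 → 52400 Ω.
R2: grey, white, grey → 898; red ×10^2 → 89800 Ω.
Series: 52400 + 89800 = 142200 Ω.

142200 Ω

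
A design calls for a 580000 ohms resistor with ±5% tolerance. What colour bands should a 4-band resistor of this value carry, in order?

green, grey, yellow, gold

580000 Ω = 58 × 10^4.
5 → green
8 → grey
Multiplier 10^4 → yellow.
±5% tolerance → gold.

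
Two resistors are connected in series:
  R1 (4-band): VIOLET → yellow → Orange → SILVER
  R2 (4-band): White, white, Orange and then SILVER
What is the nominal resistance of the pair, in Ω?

173000 Ω

R1: violet, yellow → 74; orange ×10^3 → 74000 Ω.
R2: white, white → 99; orange ×10^3 → 99000 Ω.
Series: 74000 + 99000 = 173000 Ω.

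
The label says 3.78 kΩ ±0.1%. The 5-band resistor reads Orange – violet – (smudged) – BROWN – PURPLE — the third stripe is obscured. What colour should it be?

3780 Ω = 378 × 10^1.
The third band gives digit 8 of the significand, and 8 is grey.

grey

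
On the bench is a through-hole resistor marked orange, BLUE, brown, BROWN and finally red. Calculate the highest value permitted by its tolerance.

3682.2 Ω

Orange → 3 (first significant figure)
Blue → 6 (second significant figure)
Brown → 1 (third significant figure)
Brown → ×10 multiplier
Red → ±2% tolerance
361 × 10 = 3610 Ω
Highest = 3610 × (1 + 2/100) = 3682.2 Ω.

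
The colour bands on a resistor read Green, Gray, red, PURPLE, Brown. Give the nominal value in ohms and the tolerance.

Green → 5 (first significant figure)
Grey → 8 (second significant figure)
Red → 2 (third significant figure)
Violet → ×10^7 multiplier
Brown → ±1% tolerance
582 × 10000000 = 5820000000 Ω

5820000000 Ω ±1%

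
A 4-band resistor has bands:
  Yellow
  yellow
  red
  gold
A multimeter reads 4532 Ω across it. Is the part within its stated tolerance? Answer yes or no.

yes

Yellow → 4 (first significant figure)
Yellow → 4 (second significant figure)
Red → ×10^2 multiplier
Gold → ±5% tolerance
44 × 100 = 4400 Ω
Allowed range: 4180 Ω to 4620 Ω.
4532 Ω lies inside that range.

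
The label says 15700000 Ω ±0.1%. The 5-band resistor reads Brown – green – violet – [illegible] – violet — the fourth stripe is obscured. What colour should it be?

15700000 Ω = 157 × 10^5.
The fourth band is the multiplier, 10^5, which is green.

green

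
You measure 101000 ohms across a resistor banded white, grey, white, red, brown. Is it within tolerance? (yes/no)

no

White → 9 (first significant figure)
Grey → 8 (second significant figure)
White → 9 (third significant figure)
Red → ×10^2 multiplier
Brown → ±1% tolerance
989 × 100 = 98900 Ω
Allowed range: 97911 Ω to 99889 Ω.
101000 ohms lies outside that range.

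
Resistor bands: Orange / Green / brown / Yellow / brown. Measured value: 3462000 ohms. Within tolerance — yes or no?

no

Orange → 3 (first significant figure)
Green → 5 (second significant figure)
Brown → 1 (third significant figure)
Yellow → ×10^4 multiplier
Brown → ±1% tolerance
351 × 10000 = 3510000 Ω
Allowed range: 3474900 Ω to 3545100 Ω.
3462000 ohms lies outside that range.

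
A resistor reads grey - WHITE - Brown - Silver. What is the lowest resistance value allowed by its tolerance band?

801 Ω

Grey → 8 (first significant figure)
White → 9 (second significant figure)
Brown → ×10 multiplier
Silver → ±10% tolerance
89 × 10 = 890 Ω
Lowest = 890 × (1 − 10/100) = 801 Ω.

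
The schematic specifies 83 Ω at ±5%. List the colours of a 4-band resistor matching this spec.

grey, orange, black, gold

83 Ω = 83 × 10^0.
8 → grey
3 → orange
Multiplier 10^0 → black.
±5% tolerance → gold.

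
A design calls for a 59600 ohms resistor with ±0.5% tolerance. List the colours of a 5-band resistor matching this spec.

59600 Ω = 596 × 10^2.
5 → green
9 → white
6 → blue
Multiplier 10^2 → red.
±0.5% tolerance → green.

green, white, blue, red, green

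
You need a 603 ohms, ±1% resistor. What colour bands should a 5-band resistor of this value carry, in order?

blue, black, orange, black, brown

603 Ω = 603 × 10^0.
6 → blue
0 → black
3 → orange
Multiplier 10^0 → black.
±1% tolerance → brown.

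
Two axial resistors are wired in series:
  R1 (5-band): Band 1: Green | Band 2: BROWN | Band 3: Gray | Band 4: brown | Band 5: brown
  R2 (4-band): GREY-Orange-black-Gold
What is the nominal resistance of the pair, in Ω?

5263 Ω

R1: green, brown, grey → 518; brown ×10 → 5180 Ω.
R2: grey, orange → 83; black ×1 → 83 Ω.
Series: 5180 + 83 = 5263 Ω.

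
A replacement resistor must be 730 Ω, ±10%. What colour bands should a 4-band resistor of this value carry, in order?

violet, orange, brown, silver

730 Ω = 73 × 10^1.
7 → violet
3 → orange
Multiplier 10^1 → brown.
±10% tolerance → silver.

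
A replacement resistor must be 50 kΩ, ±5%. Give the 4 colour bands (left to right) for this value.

green, black, orange, gold

50000 Ω = 50 × 10^3.
5 → green
0 → black
Multiplier 10^3 → orange.
±5% tolerance → gold.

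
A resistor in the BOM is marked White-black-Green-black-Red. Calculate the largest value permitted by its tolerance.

White → 9 (first significant figure)
Black → 0 (second significant figure)
Green → 5 (third significant figure)
Black → ×1 multiplier
Red → ±2% tolerance
905 × 1 = 905 Ω
Largest = 905 × (1 + 2/100) = 923.1 Ω.

923.1 Ω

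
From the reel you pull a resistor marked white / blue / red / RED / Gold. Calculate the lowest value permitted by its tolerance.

91390 Ω

White → 9 (first significant figure)
Blue → 6 (second significant figure)
Red → 2 (third significant figure)
Red → ×10^2 multiplier
Gold → ±5% tolerance
962 × 100 = 96200 Ω
Lowest = 96200 × (1 − 5/100) = 91390 Ω.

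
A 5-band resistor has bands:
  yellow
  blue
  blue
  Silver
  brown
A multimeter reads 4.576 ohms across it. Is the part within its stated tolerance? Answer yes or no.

no

Yellow → 4 (first significant figure)
Blue → 6 (second significant figure)
Blue → 6 (third significant figure)
Silver → ×0.01 multiplier
Brown → ±1% tolerance
466 × 0.01 = 4.66 Ω
Allowed range: 4.6134 Ω to 4.7066 Ω.
4.576 ohms lies outside that range.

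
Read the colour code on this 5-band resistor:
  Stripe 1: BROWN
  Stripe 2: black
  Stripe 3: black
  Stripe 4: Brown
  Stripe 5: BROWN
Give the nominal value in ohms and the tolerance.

1000 Ω ±1%

Brown → 1 (first significant figure)
Black → 0 (second significant figure)
Black → 0 (third significant figure)
Brown → ×10 multiplier
Brown → ±1% tolerance
100 × 10 = 1000 Ω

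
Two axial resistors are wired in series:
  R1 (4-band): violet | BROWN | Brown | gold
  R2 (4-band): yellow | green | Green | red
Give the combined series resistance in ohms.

R1: violet, brown → 71; brown ×10 → 710 Ω.
R2: yellow, green → 45; green ×10^5 → 4500000 Ω.
Series: 710 + 4500000 = 4500710 Ω.

4500710 Ω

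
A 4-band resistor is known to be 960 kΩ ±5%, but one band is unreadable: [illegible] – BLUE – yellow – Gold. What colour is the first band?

white

960000 Ω = 96 × 10^4.
The first band gives digit 9 of the significand, and 9 is white.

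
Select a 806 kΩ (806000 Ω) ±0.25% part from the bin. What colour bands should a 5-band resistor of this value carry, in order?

grey, black, blue, orange, blue

806000 Ω = 806 × 10^3.
8 → grey
0 → black
6 → blue
Multiplier 10^3 → orange.
±0.25% tolerance → blue.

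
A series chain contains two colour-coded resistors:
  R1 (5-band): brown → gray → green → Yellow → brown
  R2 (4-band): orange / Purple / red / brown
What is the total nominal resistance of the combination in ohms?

1853700 Ω

R1: brown, grey, green → 185; yellow ×10^4 → 1850000 Ω.
R2: orange, violet → 37; red ×10^2 → 3700 Ω.
Series: 1850000 + 3700 = 1853700 Ω.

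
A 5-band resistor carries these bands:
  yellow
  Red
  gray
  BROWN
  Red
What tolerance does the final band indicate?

±2%

The last band, red, is the tolerance band.
Red corresponds to ±2%.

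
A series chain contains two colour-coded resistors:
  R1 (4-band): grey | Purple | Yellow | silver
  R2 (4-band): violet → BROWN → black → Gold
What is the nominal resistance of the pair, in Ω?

870071 Ω

R1: grey, violet → 87; yellow ×10^4 → 870000 Ω.
R2: violet, brown → 71; black ×1 → 71 Ω.
Series: 870000 + 71 = 870071 Ω.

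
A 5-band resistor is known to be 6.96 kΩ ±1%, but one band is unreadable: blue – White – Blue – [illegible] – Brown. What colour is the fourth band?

6960 Ω = 696 × 10^1.
The fourth band is the multiplier, 10^1, which is brown.

brown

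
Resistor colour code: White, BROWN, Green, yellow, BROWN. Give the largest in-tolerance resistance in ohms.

9241500 Ω

White → 9 (first significant figure)
Brown → 1 (second significant figure)
Green → 5 (third significant figure)
Yellow → ×10^4 multiplier
Brown → ±1% tolerance
915 × 10000 = 9150000 Ω
Largest = 9150000 × (1 + 1/100) = 9241500 Ω.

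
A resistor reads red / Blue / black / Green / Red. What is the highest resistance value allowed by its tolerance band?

Red → 2 (first significant figure)
Blue → 6 (second significant figure)
Black → 0 (third significant figure)
Green → ×10^5 multiplier
Red → ±2% tolerance
260 × 100000 = 26000000 Ω
Highest = 26000000 × (1 + 2/100) = 26520000 Ω.

26520000 Ω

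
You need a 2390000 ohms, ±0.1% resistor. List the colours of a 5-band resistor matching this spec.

red, orange, white, yellow, violet

2390000 Ω = 239 × 10^4.
2 → red
3 → orange
9 → white
Multiplier 10^4 → yellow.
±0.1% tolerance → violet.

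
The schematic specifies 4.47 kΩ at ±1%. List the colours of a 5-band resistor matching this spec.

4470 Ω = 447 × 10^1.
4 → yellow
4 → yellow
7 → violet
Multiplier 10^1 → brown.
±1% tolerance → brown.

yellow, yellow, violet, brown, brown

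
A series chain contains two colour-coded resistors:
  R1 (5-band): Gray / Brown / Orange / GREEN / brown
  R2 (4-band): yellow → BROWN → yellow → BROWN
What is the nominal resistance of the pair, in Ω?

81710000 Ω

R1: grey, brown, orange → 813; green ×10^5 → 81300000 Ω.
R2: yellow, brown → 41; yellow ×10^4 → 410000 Ω.
Series: 81300000 + 410000 = 81710000 Ω.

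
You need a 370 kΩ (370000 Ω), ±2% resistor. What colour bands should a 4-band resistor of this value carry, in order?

orange, violet, yellow, red

370000 Ω = 37 × 10^4.
3 → orange
7 → violet
Multiplier 10^4 → yellow.
±2% tolerance → red.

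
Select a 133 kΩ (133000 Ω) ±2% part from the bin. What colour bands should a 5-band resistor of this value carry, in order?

brown, orange, orange, orange, red

133000 Ω = 133 × 10^3.
1 → brown
3 → orange
3 → orange
Multiplier 10^3 → orange.
±2% tolerance → red.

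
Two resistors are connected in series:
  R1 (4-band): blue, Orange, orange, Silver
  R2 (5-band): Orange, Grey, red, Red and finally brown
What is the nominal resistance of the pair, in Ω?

101200 Ω

R1: blue, orange → 63; orange ×10^3 → 63000 Ω.
R2: orange, grey, red → 382; red ×10^2 → 38200 Ω.
Series: 63000 + 38200 = 101200 Ω.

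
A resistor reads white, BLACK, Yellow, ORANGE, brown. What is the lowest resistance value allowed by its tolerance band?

894960 Ω

White → 9 (first significant figure)
Black → 0 (second significant figure)
Yellow → 4 (third significant figure)
Orange → ×10^3 multiplier
Brown → ±1% tolerance
904 × 1000 = 904000 Ω
Lowest = 904000 × (1 − 1/100) = 894960 Ω.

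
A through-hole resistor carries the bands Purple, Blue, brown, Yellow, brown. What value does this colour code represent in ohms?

Violet → 7 (first significant figure)
Blue → 6 (second significant figure)
Brown → 1 (third significant figure)
Yellow → ×10^4 multiplier
761 × 10000 = 7610000 Ω

7610000 Ω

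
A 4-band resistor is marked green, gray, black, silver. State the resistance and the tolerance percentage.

58 Ω ±10%

Green → 5 (first significant figure)
Grey → 8 (second significant figure)
Black → ×1 multiplier
Silver → ±10% tolerance
58 × 1 = 58 Ω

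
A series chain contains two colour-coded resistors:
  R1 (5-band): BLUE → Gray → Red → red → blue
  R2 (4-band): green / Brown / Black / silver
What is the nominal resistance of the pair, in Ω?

R1: blue, grey, red → 682; red ×10^2 → 68200 Ω.
R2: green, brown → 51; black ×1 → 51 Ω.
Series: 68200 + 51 = 68251 Ω.

68251 Ω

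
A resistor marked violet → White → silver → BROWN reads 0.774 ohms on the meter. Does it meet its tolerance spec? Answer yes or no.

Violet → 7 (first significant figure)
White → 9 (second significant figure)
Silver → ×0.01 multiplier
Brown → ±1% tolerance
79 × 0.01 = 0.79 Ω
Allowed range: 0.7821 Ω to 0.7979 Ω.
0.774 ohms lies outside that range.

no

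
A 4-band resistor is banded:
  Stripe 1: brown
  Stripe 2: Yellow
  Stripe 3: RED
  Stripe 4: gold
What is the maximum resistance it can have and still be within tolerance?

1470 Ω

Brown → 1 (first significant figure)
Yellow → 4 (second significant figure)
Red → ×10^2 multiplier
Gold → ±5% tolerance
14 × 100 = 1400 Ω
Maximum = 1400 × (1 + 5/100) = 1470 Ω.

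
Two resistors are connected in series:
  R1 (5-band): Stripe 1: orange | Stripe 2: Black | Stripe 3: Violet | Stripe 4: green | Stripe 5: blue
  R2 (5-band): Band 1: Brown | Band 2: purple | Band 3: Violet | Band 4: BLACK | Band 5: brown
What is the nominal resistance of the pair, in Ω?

R1: orange, black, violet → 307; green ×10^5 → 30700000 Ω.
R2: brown, violet, violet → 177; black ×1 → 177 Ω.
Series: 30700000 + 177 = 30700177 Ω.

30700177 Ω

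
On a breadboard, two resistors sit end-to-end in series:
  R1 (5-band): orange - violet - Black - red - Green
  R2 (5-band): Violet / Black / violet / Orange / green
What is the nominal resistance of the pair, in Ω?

R1: orange, violet, black → 370; red ×10^2 → 37000 Ω.
R2: violet, black, violet → 707; orange ×10^3 → 707000 Ω.
Series: 37000 + 707000 = 744000 Ω.

744000 Ω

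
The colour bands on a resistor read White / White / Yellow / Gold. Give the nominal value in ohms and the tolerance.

990000 Ω ±5%

White → 9 (first significant figure)
White → 9 (second significant figure)
Yellow → ×10^4 multiplier
Gold → ±5% tolerance
99 × 10000 = 990000 Ω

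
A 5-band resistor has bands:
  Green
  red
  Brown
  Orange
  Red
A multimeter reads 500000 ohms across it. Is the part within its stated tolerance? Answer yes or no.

Green → 5 (first significant figure)
Red → 2 (second significant figure)
Brown → 1 (third significant figure)
Orange → ×10^3 multiplier
Red → ±2% tolerance
521 × 1000 = 521000 Ω
Allowed range: 510580 Ω to 531420 Ω.
500000 ohms lies outside that range.

no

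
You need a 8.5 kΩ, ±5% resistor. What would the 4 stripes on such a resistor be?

grey, green, red, gold

8500 Ω = 85 × 10^2.
8 → grey
5 → green
Multiplier 10^2 → red.
±5% tolerance → gold.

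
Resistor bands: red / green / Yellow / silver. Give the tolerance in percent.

The last band, silver, is the tolerance band.
Silver corresponds to ±10%.

±10%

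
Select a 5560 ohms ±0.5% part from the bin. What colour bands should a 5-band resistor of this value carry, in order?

green, green, blue, brown, green

5560 Ω = 556 × 10^1.
5 → green
5 → green
6 → blue
Multiplier 10^1 → brown.
±0.5% tolerance → green.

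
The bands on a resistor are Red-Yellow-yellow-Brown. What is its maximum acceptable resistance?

242400 Ω

Red → 2 (first significant figure)
Yellow → 4 (second significant figure)
Yellow → ×10^4 multiplier
Brown → ±1% tolerance
24 × 10000 = 240000 Ω
Maximum = 240000 × (1 + 1/100) = 242400 Ω.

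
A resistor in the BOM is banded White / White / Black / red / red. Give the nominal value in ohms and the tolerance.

White → 9 (first significant figure)
White → 9 (second significant figure)
Black → 0 (third significant figure)
Red → ×10^2 multiplier
Red → ±2% tolerance
990 × 100 = 99000 Ω

99000 Ω ±2%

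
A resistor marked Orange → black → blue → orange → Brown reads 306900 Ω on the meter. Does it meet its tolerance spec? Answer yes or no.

yes

Orange → 3 (first significant figure)
Black → 0 (second significant figure)
Blue → 6 (third significant figure)
Orange → ×10^3 multiplier
Brown → ±1% tolerance
306 × 1000 = 306000 Ω
Allowed range: 302940 Ω to 309060 Ω.
306900 Ω lies inside that range.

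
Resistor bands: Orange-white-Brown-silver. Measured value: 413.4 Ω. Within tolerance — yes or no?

yes

Orange → 3 (first significant figure)
White → 9 (second significant figure)
Brown → ×10 multiplier
Silver → ±10% tolerance
39 × 10 = 390 Ω
Allowed range: 351 Ω to 429 Ω.
413.4 Ω lies inside that range.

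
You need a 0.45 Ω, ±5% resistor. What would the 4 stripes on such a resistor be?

0.45 Ω = 45 × 10^-2.
4 → yellow
5 → green
Multiplier 10^-2 → silver.
±5% tolerance → gold.

yellow, green, silver, gold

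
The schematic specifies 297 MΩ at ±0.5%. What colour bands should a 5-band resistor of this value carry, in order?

red, white, violet, blue, green

297000000 Ω = 297 × 10^6.
2 → red
9 → white
7 → violet
Multiplier 10^6 → blue.
±0.5% tolerance → green.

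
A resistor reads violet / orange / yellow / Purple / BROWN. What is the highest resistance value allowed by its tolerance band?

Violet → 7 (first significant figure)
Orange → 3 (second significant figure)
Yellow → 4 (third significant figure)
Violet → ×10^7 multiplier
Brown → ±1% tolerance
734 × 10000000 = 7340000000 Ω
Highest = 7340000000 × (1 + 1/100) = 7413400000 Ω.

7413400000 Ω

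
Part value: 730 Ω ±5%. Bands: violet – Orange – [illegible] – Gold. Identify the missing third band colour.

730 Ω = 73 × 10^1.
The third band is the multiplier, 10^1, which is brown.

brown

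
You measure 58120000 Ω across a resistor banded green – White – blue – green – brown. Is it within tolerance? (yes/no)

no

Green → 5 (first significant figure)
White → 9 (second significant figure)
Blue → 6 (third significant figure)
Green → ×10^5 multiplier
Brown → ±1% tolerance
596 × 100000 = 59600000 Ω
Allowed range: 59004000 Ω to 60196000 Ω.
58120000 Ω lies outside that range.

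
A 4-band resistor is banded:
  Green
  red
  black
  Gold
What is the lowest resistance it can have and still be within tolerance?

Green → 5 (first significant figure)
Red → 2 (second significant figure)
Black → ×1 multiplier
Gold → ±5% tolerance
52 × 1 = 52 Ω
Lowest = 52 × (1 − 5/100) = 49.4 Ω.

49.4 Ω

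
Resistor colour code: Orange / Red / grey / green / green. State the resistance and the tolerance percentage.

32800000 Ω ±0.5%

Orange → 3 (first significant figure)
Red → 2 (second significant figure)
Grey → 8 (third significant figure)
Green → ×10^5 multiplier
Green → ±0.5% tolerance
328 × 100000 = 32800000 Ω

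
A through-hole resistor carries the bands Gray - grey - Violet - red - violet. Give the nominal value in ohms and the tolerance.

88700 Ω ±0.1%

Grey → 8 (first significant figure)
Grey → 8 (second significant figure)
Violet → 7 (third significant figure)
Red → ×10^2 multiplier
Violet → ±0.1% tolerance
887 × 100 = 88700 Ω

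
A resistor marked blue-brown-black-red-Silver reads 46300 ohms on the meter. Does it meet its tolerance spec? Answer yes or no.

no

Blue → 6 (first significant figure)
Brown → 1 (second significant figure)
Black → 0 (third significant figure)
Red → ×10^2 multiplier
Silver → ±10% tolerance
610 × 100 = 61000 Ω
Allowed range: 54900 Ω to 67100 Ω.
46300 ohms lies outside that range.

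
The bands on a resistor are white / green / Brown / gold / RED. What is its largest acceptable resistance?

97.002 Ω

White → 9 (first significant figure)
Green → 5 (second significant figure)
Brown → 1 (third significant figure)
Gold → ×0.1 multiplier
Red → ±2% tolerance
951 × 0.1 = 95.1 Ω
Largest = 95.1 × (1 + 2/100) = 97.002 Ω.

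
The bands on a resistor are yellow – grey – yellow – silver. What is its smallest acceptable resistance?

Yellow → 4 (first significant figure)
Grey → 8 (second significant figure)
Yellow → ×10^4 multiplier
Silver → ±10% tolerance
48 × 10000 = 480000 Ω
Smallest = 480000 × (1 − 10/100) = 432000 Ω.

432000 Ω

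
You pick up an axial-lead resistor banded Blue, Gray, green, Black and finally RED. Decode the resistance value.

Blue → 6 (first significant figure)
Grey → 8 (second significant figure)
Green → 5 (third significant figure)
Black → ×1 multiplier
685 × 1 = 685 Ω

685 Ω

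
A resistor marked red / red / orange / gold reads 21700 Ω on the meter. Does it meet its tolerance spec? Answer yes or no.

yes

Red → 2 (first significant figure)
Red → 2 (second significant figure)
Orange → ×10^3 multiplier
Gold → ±5% tolerance
22 × 1000 = 22000 Ω
Allowed range: 20900 Ω to 23100 Ω.
21700 Ω lies inside that range.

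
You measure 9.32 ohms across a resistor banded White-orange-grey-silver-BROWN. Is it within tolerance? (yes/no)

White → 9 (first significant figure)
Orange → 3 (second significant figure)
Grey → 8 (third significant figure)
Silver → ×0.01 multiplier
Brown → ±1% tolerance
938 × 0.01 = 9.38 Ω
Allowed range: 9.2862 Ω to 9.4738 Ω.
9.32 ohms lies inside that range.

yes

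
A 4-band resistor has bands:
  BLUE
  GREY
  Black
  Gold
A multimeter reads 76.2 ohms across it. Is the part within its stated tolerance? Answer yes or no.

Blue → 6 (first significant figure)
Grey → 8 (second significant figure)
Black → ×1 multiplier
Gold → ±5% tolerance
68 × 1 = 68 Ω
Allowed range: 64.6 Ω to 71.4 Ω.
76.2 ohms lies outside that range.

no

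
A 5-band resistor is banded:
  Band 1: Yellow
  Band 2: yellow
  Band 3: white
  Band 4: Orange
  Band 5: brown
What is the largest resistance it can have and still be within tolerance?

Yellow → 4 (first significant figure)
Yellow → 4 (second significant figure)
White → 9 (third significant figure)
Orange → ×10^3 multiplier
Brown → ±1% tolerance
449 × 1000 = 449000 Ω
Largest = 449000 × (1 + 1/100) = 453490 Ω.

453490 Ω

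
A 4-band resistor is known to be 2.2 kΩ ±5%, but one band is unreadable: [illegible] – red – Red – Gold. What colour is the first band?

2200 Ω = 22 × 10^2.
The first band gives digit 2 of the significand, and 2 is red.

red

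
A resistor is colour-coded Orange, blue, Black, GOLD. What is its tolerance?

±5%

The last band, gold, is the tolerance band.
Gold corresponds to ±5%.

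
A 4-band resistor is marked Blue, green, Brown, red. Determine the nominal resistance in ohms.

Blue → 6 (first significant figure)
Green → 5 (second significant figure)
Brown → ×10 multiplier
65 × 10 = 650 Ω

650 Ω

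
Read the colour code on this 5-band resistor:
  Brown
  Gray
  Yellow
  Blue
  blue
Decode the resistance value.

Brown → 1 (first significant figure)
Grey → 8 (second significant figure)
Yellow → 4 (third significant figure)
Blue → ×10^6 multiplier
184 × 1000000 = 184000000 Ω

184000000 Ω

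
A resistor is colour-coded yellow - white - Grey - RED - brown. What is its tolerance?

±1%

The last band, brown, is the tolerance band.
Brown corresponds to ±1%.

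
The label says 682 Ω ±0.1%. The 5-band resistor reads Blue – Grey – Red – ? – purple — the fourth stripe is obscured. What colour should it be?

black

682 Ω = 682 × 10^0.
The fourth band is the multiplier, 10^0, which is black.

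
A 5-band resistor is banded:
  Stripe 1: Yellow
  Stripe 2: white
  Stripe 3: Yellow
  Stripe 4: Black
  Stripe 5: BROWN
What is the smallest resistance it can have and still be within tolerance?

489.06 Ω

Yellow → 4 (first significant figure)
White → 9 (second significant figure)
Yellow → 4 (third significant figure)
Black → ×1 multiplier
Brown → ±1% tolerance
494 × 1 = 494 Ω
Smallest = 494 × (1 − 1/100) = 489.06 Ω.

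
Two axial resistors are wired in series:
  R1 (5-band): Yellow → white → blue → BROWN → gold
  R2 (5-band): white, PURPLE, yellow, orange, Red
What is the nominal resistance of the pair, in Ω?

R1: yellow, white, blue → 496; brown ×10 → 4960 Ω.
R2: white, violet, yellow → 974; orange ×10^3 → 974000 Ω.
Series: 4960 + 974000 = 978960 Ω.

978960 Ω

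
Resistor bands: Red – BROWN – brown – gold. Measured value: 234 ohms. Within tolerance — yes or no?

no

Red → 2 (first significant figure)
Brown → 1 (second significant figure)
Brown → ×10 multiplier
Gold → ±5% tolerance
21 × 10 = 210 Ω
Allowed range: 199.5 Ω to 220.5 Ω.
234 ohms lies outside that range.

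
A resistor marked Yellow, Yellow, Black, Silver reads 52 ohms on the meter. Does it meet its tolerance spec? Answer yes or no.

no

Yellow → 4 (first significant figure)
Yellow → 4 (second significant figure)
Black → ×1 multiplier
Silver → ±10% tolerance
44 × 1 = 44 Ω
Allowed range: 39.6 Ω to 48.4 Ω.
52 ohms lies outside that range.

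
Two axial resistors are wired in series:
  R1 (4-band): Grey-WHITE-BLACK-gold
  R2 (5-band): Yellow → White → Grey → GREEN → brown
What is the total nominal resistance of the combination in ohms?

R1: grey, white → 89; black ×1 → 89 Ω.
R2: yellow, white, grey → 498; green ×10^5 → 49800000 Ω.
Series: 89 + 49800000 = 49800089 Ω.

49800089 Ω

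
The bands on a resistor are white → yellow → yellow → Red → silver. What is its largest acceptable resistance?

White → 9 (first significant figure)
Yellow → 4 (second significant figure)
Yellow → 4 (third significant figure)
Red → ×10^2 multiplier
Silver → ±10% tolerance
944 × 100 = 94400 Ω
Largest = 94400 × (1 + 10/100) = 103840 Ω.

103840 Ω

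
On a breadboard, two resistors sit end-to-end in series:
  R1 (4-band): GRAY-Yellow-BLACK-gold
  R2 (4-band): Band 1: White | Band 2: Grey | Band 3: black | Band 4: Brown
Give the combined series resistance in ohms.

182 Ω

R1: grey, yellow → 84; black ×1 → 84 Ω.
R2: white, grey → 98; black ×1 → 98 Ω.
Series: 84 + 98 = 182 Ω.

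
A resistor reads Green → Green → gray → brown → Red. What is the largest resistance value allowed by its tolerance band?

5691.6 Ω

Green → 5 (first significant figure)
Green → 5 (second significant figure)
Grey → 8 (third significant figure)
Brown → ×10 multiplier
Red → ±2% tolerance
558 × 10 = 5580 Ω
Largest = 5580 × (1 + 2/100) = 5691.6 Ω.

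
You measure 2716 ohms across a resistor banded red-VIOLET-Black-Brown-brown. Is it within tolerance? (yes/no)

Red → 2 (first significant figure)
Violet → 7 (second significant figure)
Black → 0 (third significant figure)
Brown → ×10 multiplier
Brown → ±1% tolerance
270 × 10 = 2700 Ω
Allowed range: 2673 Ω to 2727 Ω.
2716 ohms lies inside that range.

yes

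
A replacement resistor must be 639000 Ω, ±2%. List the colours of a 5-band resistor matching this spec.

639000 Ω = 639 × 10^3.
6 → blue
3 → orange
9 → white
Multiplier 10^3 → orange.
±2% tolerance → red.

blue, orange, white, orange, red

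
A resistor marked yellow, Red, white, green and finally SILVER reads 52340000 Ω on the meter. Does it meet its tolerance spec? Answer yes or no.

no

Yellow → 4 (first significant figure)
Red → 2 (second significant figure)
White → 9 (third significant figure)
Green → ×10^5 multiplier
Silver → ±10% tolerance
429 × 100000 = 42900000 Ω
Allowed range: 38610000 Ω to 47190000 Ω.
52340000 Ω lies outside that range.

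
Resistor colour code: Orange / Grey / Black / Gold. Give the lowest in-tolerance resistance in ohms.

Orange → 3 (first significant figure)
Grey → 8 (second significant figure)
Black → ×1 multiplier
Gold → ±5% tolerance
38 × 1 = 38 Ω
Lowest = 38 × (1 − 5/100) = 36.1 Ω.

36.1 Ω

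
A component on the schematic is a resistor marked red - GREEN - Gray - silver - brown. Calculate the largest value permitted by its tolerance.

2.6058 Ω

Red → 2 (first significant figure)
Green → 5 (second significant figure)
Grey → 8 (third significant figure)
Silver → ×0.01 multiplier
Brown → ±1% tolerance
258 × 0.01 = 2.58 Ω
Largest = 2.58 × (1 + 1/100) = 2.6058 Ω.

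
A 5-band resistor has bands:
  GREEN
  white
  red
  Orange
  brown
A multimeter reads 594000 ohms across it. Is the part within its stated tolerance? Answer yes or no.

yes

Green → 5 (first significant figure)
White → 9 (second significant figure)
Red → 2 (third significant figure)
Orange → ×10^3 multiplier
Brown → ±1% tolerance
592 × 1000 = 592000 Ω
Allowed range: 586080 Ω to 597920 Ω.
594000 ohms lies inside that range.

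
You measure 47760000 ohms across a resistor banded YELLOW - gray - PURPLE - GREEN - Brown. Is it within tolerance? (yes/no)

Yellow → 4 (first significant figure)
Grey → 8 (second significant figure)
Violet → 7 (third significant figure)
Green → ×10^5 multiplier
Brown → ±1% tolerance
487 × 100000 = 48700000 Ω
Allowed range: 48213000 Ω to 49187000 Ω.
47760000 ohms lies outside that range.

no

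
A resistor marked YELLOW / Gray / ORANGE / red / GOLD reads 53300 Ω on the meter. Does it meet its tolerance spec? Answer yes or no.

Yellow → 4 (first significant figure)
Grey → 8 (second significant figure)
Orange → 3 (third significant figure)
Red → ×10^2 multiplier
Gold → ±5% tolerance
483 × 100 = 48300 Ω
Allowed range: 45885 Ω to 50715 Ω.
53300 Ω lies outside that range.

no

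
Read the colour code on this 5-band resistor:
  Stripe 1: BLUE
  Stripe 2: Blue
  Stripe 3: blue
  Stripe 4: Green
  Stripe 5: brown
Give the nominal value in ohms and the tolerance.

Blue → 6 (first significant figure)
Blue → 6 (second significant figure)
Blue → 6 (third significant figure)
Green → ×10^5 multiplier
Brown → ±1% tolerance
666 × 100000 = 66600000 Ω

66600000 Ω ±1%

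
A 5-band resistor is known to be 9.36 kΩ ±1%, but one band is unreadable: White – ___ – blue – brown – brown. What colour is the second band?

orange

9360 Ω = 936 × 10^1.
The second band gives digit 3 of the significand, and 3 is orange.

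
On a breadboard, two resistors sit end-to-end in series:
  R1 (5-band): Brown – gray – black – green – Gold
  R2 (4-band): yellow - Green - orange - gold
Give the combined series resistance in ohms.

R1: brown, grey, black → 180; green ×10^5 → 18000000 Ω.
R2: yellow, green → 45; orange ×10^3 → 45000 Ω.
Series: 18000000 + 45000 = 18045000 Ω.

18045000 Ω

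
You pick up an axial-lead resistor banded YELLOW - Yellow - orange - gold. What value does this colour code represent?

44000 Ω

Yellow → 4 (first significant figure)
Yellow → 4 (second significant figure)
Orange → ×10^3 multiplier
44 × 1000 = 44000 Ω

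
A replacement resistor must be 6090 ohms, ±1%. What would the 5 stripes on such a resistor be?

6090 Ω = 609 × 10^1.
6 → blue
0 → black
9 → white
Multiplier 10^1 → brown.
±1% tolerance → brown.

blue, black, white, brown, brown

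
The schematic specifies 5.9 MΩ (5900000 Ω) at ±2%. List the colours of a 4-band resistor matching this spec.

green, white, green, red

5900000 Ω = 59 × 10^5.
5 → green
9 → white
Multiplier 10^5 → green.
±2% tolerance → red.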